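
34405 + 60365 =94770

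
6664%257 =239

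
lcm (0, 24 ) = 0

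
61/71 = 61/71= 0.86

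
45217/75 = 602 + 67/75 = 602.89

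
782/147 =782/147= 5.32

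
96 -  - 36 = 132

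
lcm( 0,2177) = 0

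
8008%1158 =1060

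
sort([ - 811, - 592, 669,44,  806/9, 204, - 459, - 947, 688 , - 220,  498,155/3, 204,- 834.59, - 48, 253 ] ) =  [-947,  -  834.59 , - 811, - 592,-459, - 220, - 48, 44, 155/3,806/9,  204, 204, 253, 498, 669,688]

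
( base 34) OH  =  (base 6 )3505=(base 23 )1D5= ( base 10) 833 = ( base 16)341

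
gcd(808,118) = 2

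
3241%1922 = 1319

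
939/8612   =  939/8612 = 0.11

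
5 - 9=-4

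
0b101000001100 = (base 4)220030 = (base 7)10333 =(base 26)3KO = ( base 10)2572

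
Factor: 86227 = 23^2*163^1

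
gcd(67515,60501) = 21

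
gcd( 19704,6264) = 24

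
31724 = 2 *15862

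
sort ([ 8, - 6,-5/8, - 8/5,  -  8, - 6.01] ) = [-8, - 6.01,- 6, - 8/5, -5/8, 8]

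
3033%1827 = 1206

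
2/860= 1/430=0.00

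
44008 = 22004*2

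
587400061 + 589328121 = 1176728182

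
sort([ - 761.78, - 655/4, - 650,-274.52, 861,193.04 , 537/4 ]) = [ - 761.78,  -  650, - 274.52, - 655/4, 537/4,193.04, 861 ]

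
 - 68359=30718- 99077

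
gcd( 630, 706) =2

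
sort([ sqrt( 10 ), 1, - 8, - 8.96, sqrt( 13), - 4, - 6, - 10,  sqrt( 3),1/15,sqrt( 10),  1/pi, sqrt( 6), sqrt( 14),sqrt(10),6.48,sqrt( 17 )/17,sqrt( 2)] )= [ - 10, - 8.96 , - 8, - 6, - 4,1/15,  sqrt(17)/17, 1/pi, 1, sqrt( 2),sqrt( 3), sqrt( 6 ),sqrt(  10), sqrt(10),sqrt( 10), sqrt( 13 ), sqrt(14 ),6.48] 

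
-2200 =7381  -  9581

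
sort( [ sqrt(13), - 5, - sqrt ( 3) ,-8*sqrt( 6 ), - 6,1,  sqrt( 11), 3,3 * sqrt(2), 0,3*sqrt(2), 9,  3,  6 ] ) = [- 8*sqrt(6), - 6, - 5, - sqrt(3),0,  1, 3,  3,sqrt( 11 ), sqrt(13), 3*sqrt(2), 3*sqrt( 2), 6, 9]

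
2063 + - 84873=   -  82810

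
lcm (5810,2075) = 29050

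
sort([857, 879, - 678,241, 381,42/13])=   [ - 678,42/13,241,381, 857,879]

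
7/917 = 1/131 = 0.01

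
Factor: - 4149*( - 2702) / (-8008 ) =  - 800757/572 = - 2^ ( - 2 )*3^2*11^( - 1)*13^( - 1) *193^1*  461^1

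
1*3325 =3325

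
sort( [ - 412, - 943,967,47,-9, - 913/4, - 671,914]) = [ - 943  , - 671, - 412, - 913/4, - 9,47,  914,967] 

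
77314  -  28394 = 48920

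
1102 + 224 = 1326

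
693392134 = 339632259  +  353759875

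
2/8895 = 2/8895   =  0.00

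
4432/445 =9+427/445 = 9.96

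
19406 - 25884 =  - 6478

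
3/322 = 3/322=0.01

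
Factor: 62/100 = 2^( - 1)*5^( - 2)*31^1=31/50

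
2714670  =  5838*465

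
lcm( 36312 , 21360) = 363120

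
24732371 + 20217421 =44949792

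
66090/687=96 + 46/229 = 96.20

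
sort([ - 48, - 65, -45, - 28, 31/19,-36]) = [ - 65, - 48, - 45,  -  36,- 28  ,  31/19] 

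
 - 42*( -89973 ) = 3778866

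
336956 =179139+157817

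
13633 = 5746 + 7887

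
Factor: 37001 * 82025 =3035007025= 5^2*17^1*163^1 * 193^1*227^1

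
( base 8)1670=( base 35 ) r7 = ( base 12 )674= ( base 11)796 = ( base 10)952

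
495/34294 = 495/34294 = 0.01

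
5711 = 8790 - 3079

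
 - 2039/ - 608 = 2039/608 = 3.35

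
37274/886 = 18637/443 = 42.07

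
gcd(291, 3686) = 97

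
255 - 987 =  -  732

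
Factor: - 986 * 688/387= - 15776/9= -2^5  *3^(  -  2)* 17^1 * 29^1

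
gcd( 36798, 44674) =2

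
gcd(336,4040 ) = 8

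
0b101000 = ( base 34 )16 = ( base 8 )50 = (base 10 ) 40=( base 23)1H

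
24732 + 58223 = 82955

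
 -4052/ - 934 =4  +  158/467=   4.34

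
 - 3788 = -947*4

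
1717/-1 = -1717/1= - 1717.00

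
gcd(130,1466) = 2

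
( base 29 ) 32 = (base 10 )89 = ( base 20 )49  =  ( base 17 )54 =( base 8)131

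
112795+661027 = 773822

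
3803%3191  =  612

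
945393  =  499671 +445722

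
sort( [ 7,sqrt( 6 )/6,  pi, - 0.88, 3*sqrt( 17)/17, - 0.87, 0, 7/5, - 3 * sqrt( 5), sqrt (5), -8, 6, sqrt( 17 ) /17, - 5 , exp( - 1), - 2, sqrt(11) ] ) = [ - 8, - 3*sqrt( 5), - 5, - 2, - 0.88 , - 0.87, 0, sqrt( 17 )/17,exp( - 1) , sqrt( 6)/6, 3*  sqrt( 17 ) /17,7/5, sqrt( 5 ) , pi , sqrt( 11),6,7]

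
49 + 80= 129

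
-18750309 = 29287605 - 48037914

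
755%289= 177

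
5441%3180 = 2261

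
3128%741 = 164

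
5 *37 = 185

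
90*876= 78840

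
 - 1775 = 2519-4294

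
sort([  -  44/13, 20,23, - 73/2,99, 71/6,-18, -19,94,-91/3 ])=[-73/2,-91/3,-19,-18,  -  44/13,71/6,  20,  23 , 94,99 ]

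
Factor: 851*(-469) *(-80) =2^4*5^1 * 7^1*23^1*37^1 * 67^1  =  31929520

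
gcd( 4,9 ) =1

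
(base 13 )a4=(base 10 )134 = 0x86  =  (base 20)6E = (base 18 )78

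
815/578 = 1 + 237/578 = 1.41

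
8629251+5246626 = 13875877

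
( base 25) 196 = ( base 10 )856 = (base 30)sg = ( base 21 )1jg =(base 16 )358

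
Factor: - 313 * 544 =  - 2^5*17^1*  313^1 = -170272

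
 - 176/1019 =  - 176/1019 = - 0.17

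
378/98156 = 189/49078 = 0.00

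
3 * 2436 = 7308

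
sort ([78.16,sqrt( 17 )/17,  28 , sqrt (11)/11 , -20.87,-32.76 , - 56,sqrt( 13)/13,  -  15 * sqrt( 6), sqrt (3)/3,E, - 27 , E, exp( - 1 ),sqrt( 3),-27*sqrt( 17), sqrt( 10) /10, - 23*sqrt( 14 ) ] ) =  [ - 27*sqrt( 17 ),  -  23 * sqrt (14), - 56, - 15*sqrt( 6), - 32.76, - 27, - 20.87,sqrt( 17)/17, sqrt ( 13 ) /13, sqrt( 11 ) /11 , sqrt(10) /10,exp( -1),sqrt(3 )/3,sqrt( 3 ),E, E,28 , 78.16]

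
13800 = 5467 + 8333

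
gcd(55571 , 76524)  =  911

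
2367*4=9468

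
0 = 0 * 73744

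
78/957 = 26/319  =  0.08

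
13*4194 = 54522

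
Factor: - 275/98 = - 2^( - 1 ) * 5^2*7^( - 2) * 11^1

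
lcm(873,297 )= 28809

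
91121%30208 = 497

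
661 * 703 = 464683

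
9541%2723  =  1372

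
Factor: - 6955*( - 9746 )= 2^1*5^1*11^1*13^1*107^1*443^1= 67783430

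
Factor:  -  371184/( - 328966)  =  888/787=2^3*3^1*37^1*787^ ( - 1 )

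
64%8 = 0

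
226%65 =31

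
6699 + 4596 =11295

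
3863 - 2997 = 866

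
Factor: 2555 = 5^1*7^1*73^1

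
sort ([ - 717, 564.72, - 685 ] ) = [ - 717, - 685,564.72] 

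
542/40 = 13 + 11/20 = 13.55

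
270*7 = 1890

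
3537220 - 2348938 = 1188282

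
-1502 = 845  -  2347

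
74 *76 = 5624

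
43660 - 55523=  -11863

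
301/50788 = 301/50788 = 0.01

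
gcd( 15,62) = 1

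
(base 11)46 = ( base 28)1M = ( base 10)50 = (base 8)62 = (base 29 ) 1L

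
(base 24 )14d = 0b1010101101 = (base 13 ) 409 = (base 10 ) 685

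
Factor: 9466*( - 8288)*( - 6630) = 520151399040 = 2^7 * 3^1*5^1*7^1 * 13^1*17^1 * 37^1*4733^1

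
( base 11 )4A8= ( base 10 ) 602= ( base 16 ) 25a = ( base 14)310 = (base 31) JD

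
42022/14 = 21011/7=3001.57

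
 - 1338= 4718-6056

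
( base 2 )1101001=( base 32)39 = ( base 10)105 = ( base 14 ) 77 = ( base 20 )55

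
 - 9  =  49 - 58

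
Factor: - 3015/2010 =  - 2^ ( - 1 )*3^1 = - 3/2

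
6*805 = 4830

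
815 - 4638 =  - 3823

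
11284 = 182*62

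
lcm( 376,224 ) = 10528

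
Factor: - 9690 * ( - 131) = 2^1*3^1*5^1*17^1*19^1 * 131^1 = 1269390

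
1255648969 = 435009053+820639916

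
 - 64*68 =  - 4352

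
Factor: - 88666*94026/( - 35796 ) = 19^( - 1) * 43^1 * 157^( - 1)*1031^1*15671^1 = 694742443/2983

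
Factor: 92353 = 92353^1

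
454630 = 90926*5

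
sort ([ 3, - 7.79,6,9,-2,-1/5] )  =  [ -7.79, - 2,-1/5,3  ,  6, 9]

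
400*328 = 131200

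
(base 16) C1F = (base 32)30v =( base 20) 7F3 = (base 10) 3103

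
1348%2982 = 1348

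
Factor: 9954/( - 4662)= -37^( - 1)*79^1 = - 79/37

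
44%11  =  0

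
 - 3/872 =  - 1  +  869/872 = - 0.00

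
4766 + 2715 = 7481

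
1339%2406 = 1339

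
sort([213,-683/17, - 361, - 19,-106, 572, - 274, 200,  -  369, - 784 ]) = [ - 784,-369,-361, - 274, - 106, - 683/17, - 19,200,  213, 572 ]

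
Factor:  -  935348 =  - 2^2*233837^1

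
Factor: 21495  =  3^1 * 5^1*1433^1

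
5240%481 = 430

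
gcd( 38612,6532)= 4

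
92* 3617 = 332764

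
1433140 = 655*2188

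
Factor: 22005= 3^3*5^1*163^1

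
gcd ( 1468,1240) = 4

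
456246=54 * 8449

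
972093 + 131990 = 1104083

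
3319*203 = 673757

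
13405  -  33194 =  - 19789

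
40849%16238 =8373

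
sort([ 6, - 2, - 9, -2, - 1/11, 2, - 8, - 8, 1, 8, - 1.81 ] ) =[ - 9,- 8, - 8 , - 2,- 2, - 1.81, - 1/11  ,  1 , 2, 6, 8 ]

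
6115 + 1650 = 7765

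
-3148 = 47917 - 51065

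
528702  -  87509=441193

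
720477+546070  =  1266547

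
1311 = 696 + 615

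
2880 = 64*45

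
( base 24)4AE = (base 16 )9fe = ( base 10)2558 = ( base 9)3452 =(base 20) 67i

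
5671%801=64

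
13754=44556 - 30802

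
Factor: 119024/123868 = 172/179=2^2*43^1 *179^(- 1 )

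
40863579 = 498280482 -457416903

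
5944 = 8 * 743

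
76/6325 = 76/6325 = 0.01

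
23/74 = 23/74 = 0.31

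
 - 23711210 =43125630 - 66836840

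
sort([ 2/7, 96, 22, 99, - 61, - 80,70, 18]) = [  -  80,-61,2/7,18, 22, 70, 96, 99 ]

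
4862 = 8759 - 3897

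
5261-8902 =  - 3641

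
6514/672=9 + 233/336 = 9.69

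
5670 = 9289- 3619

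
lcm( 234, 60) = 2340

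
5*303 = 1515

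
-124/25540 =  - 1 + 6354/6385=-0.00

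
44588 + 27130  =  71718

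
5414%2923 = 2491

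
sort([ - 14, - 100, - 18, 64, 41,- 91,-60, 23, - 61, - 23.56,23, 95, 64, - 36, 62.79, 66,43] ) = [  -  100,  -  91, -61, - 60,  -  36, -23.56, - 18,-14,23,23,41, 43 , 62.79,64 , 64 , 66, 95] 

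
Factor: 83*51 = 3^1*17^1* 83^1  =  4233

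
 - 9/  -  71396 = 9/71396 = 0.00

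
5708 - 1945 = 3763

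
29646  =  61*486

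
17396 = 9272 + 8124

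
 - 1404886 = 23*( - 61082) 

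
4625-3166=1459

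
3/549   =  1/183 = 0.01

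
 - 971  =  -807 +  - 164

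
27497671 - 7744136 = 19753535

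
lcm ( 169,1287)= 16731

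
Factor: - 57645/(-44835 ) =3^2*7^ (  -  1) = 9/7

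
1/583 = 1/583 = 0.00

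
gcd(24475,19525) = 275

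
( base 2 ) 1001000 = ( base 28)2g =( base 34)24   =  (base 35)22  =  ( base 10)72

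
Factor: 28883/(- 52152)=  - 2^( - 3)*3^( - 1 )*17^1*41^( - 1 )*53^(- 1)*1699^1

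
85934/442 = 194 + 93/221 =194.42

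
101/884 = 101/884 = 0.11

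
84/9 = 9 + 1/3 = 9.33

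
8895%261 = 21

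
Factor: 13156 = 2^2*11^1*13^1*23^1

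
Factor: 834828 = 2^2*3^1*73^1*953^1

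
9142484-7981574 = 1160910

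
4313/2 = 4313/2= 2156.50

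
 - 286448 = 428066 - 714514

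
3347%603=332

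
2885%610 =445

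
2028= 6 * 338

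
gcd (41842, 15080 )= 2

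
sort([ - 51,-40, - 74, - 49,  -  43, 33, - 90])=[  -  90,-74,  -  51, - 49,-43, - 40,33 ] 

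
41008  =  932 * 44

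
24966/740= 12483/370 =33.74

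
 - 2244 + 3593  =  1349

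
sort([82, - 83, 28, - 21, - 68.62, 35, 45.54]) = [ - 83, - 68.62, - 21, 28,  35,45.54 , 82 ] 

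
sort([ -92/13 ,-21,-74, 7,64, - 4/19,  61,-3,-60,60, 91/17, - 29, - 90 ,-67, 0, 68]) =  [-90, - 74, - 67,  -  60, - 29,-21,-92/13 ,-3,-4/19, 0,91/17, 7, 60, 61, 64,68] 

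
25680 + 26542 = 52222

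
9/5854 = 9/5854 = 0.00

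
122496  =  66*1856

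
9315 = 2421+6894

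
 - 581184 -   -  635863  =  54679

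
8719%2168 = 47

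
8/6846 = 4/3423  =  0.00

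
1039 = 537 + 502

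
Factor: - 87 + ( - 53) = -2^2*5^1*7^1 = - 140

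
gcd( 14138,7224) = 2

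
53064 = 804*66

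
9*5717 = 51453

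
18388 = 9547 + 8841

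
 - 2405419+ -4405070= -6810489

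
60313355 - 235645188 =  - 175331833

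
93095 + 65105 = 158200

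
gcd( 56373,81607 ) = 1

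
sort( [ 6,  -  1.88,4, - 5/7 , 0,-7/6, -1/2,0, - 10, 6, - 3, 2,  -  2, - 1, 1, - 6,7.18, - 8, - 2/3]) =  [-10, - 8, - 6, - 3, - 2, - 1.88, - 7/6 , - 1, - 5/7, - 2/3, - 1/2,0, 0,1,2 , 4, 6,6, 7.18] 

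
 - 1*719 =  - 719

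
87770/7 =12538 + 4/7=12538.57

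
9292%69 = 46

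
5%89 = 5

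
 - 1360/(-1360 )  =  1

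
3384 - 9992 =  - 6608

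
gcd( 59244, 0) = 59244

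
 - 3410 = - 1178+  - 2232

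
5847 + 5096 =10943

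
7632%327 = 111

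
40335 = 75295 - 34960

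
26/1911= 2/147 = 0.01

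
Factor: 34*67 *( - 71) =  - 2^1*17^1*67^1*71^1 = -161738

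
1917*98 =187866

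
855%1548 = 855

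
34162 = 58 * 589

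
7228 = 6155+1073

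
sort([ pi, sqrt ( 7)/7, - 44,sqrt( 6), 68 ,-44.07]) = [ - 44.07 ,-44,sqrt(7 )/7, sqrt( 6 ),pi, 68] 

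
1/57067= 1/57067 =0.00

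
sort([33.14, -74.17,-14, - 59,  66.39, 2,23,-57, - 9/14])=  [ -74.17, - 59,-57,-14,-9/14,  2 , 23, 33.14,66.39]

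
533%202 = 129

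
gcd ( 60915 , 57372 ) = 3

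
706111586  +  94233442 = 800345028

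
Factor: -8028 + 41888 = 33860 = 2^2 * 5^1 * 1693^1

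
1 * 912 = 912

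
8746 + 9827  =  18573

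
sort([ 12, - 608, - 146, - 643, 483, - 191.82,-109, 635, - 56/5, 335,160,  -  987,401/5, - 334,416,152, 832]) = [ - 987, - 643, - 608, - 334, - 191.82, - 146, - 109,-56/5, 12,401/5 , 152, 160,335,416, 483,635,832 ]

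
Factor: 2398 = 2^1*11^1*109^1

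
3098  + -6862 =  - 3764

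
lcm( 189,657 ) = 13797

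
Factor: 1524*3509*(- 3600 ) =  - 2^6*3^3*5^2*11^2*29^1*127^1 = - 19251777600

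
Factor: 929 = 929^1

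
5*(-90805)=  - 454025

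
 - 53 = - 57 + 4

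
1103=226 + 877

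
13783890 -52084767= - 38300877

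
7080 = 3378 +3702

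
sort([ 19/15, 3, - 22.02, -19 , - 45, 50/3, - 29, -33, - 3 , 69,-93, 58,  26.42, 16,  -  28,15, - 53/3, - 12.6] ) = [ - 93,-45, - 33, - 29, - 28,- 22.02, - 19, - 53/3 ,-12.6, - 3,19/15,3 , 15, 16, 50/3 , 26.42,  58,69 ] 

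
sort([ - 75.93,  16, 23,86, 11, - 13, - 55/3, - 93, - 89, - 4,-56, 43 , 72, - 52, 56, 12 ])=[ - 93  , - 89,-75.93, - 56, - 52, - 55/3, - 13,- 4,11, 12,16, 23, 43,56, 72, 86]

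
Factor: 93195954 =2^1*3^3*23^1 * 75037^1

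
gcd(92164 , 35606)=2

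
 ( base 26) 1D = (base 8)47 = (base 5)124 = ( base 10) 39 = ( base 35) 14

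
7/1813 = 1/259 = 0.00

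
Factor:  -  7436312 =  - 2^3*13^1*71503^1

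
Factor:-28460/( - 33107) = 2^2*5^1*1423^1*33107^(-1)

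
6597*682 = 4499154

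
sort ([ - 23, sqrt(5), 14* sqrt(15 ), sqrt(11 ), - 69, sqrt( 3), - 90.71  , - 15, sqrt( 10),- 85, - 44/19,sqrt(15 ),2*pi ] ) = [ - 90.71,-85,  -  69, - 23, - 15 , - 44/19 , sqrt(3), sqrt (5) , sqrt (10 ) , sqrt(11) , sqrt(15), 2*pi, 14*sqrt( 15 ) ] 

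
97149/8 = 97149/8  =  12143.62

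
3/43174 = 3/43174  =  0.00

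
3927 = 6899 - 2972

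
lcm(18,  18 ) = 18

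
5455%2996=2459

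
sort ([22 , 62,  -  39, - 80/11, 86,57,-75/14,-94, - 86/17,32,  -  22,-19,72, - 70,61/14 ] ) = [ - 94, -70, - 39, - 22 , - 19,-80/11, - 75/14, - 86/17,61/14,22,32, 57 , 62, 72,86 ] 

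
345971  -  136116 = 209855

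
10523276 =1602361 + 8920915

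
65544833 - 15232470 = 50312363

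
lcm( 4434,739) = 4434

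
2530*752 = 1902560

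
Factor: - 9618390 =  - 2^1*3^2*5^1*106871^1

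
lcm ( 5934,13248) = 569664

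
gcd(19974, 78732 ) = 6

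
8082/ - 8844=-1347/1474 =- 0.91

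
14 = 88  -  74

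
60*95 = 5700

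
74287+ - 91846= -17559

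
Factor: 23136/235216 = 6/61  =  2^1*3^1*61^ ( - 1)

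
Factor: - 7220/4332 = - 3^(  -  1)*5^1 = - 5/3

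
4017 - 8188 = - 4171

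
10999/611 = 10999/611  =  18.00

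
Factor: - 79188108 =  - 2^2*3^1*17^1*388177^1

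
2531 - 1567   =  964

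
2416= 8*302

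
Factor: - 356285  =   - 5^1*71257^1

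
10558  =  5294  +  5264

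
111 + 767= 878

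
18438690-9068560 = 9370130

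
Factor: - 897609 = -3^1*433^1*691^1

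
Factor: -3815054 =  - 2^1*1907527^1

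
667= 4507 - 3840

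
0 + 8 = 8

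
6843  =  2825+4018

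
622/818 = 311/409= 0.76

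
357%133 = 91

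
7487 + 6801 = 14288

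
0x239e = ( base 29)aoc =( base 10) 9118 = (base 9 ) 13451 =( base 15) 2A7D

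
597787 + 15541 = 613328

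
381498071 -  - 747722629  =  1129220700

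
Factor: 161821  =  11^1*47^1*313^1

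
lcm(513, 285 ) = 2565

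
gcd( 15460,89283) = 1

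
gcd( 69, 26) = 1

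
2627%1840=787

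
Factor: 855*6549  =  5599395 = 3^3*5^1 *19^1*37^1*59^1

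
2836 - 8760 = -5924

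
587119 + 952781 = 1539900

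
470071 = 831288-361217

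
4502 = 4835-333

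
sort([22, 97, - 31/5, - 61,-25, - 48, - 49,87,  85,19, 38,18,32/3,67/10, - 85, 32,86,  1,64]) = [  -  85,-61,  -  49, - 48, - 25, - 31/5,1,67/10,32/3,18,19, 22,32,38,64,85,86,87, 97]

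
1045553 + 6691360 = 7736913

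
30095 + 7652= 37747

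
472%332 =140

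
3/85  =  3/85 = 0.04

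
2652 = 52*51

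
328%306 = 22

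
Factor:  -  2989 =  - 7^2 * 61^1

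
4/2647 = 4/2647   =  0.00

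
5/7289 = 5/7289 = 0.00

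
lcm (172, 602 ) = 1204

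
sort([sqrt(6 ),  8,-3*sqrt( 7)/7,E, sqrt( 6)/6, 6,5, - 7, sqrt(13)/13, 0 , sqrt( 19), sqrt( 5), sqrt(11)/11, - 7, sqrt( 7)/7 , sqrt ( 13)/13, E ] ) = [ - 7, - 7, - 3*sqrt( 7 ) /7,0,sqrt( 13)/13,sqrt(13)/13,sqrt( 11)/11, sqrt( 7)/7,sqrt( 6 ) /6,sqrt( 5),sqrt ( 6), E , E,sqrt( 19 ),  5, 6,8 ] 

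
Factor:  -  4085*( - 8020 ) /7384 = 2^(  -  1 )*5^2*13^( - 1 ) *19^1*43^1*71^ ( - 1)*401^1=8190425/1846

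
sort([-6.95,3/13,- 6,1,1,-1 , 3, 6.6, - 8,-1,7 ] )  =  [ - 8, - 6.95, - 6, - 1, - 1,3/13, 1 , 1  ,  3,6.6,7 ] 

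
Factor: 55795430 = 2^1*5^1 * 101^1 * 55243^1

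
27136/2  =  13568 = 13568.00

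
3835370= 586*6545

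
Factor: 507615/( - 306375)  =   - 787/475 =-5^( -2)*19^( - 1) * 787^1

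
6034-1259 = 4775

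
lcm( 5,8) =40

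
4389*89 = 390621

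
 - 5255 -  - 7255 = 2000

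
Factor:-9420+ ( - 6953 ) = -16373 = -7^1*2339^1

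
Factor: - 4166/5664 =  - 2083/2832  =  - 2^( - 4)*3^( - 1 )*59^( - 1)*2083^1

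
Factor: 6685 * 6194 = 41406890 = 2^1*5^1*7^1*19^1*163^1*191^1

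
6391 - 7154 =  - 763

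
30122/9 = 3346+ 8/9 = 3346.89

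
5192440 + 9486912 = 14679352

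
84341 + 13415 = 97756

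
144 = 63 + 81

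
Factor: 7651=7^1* 1093^1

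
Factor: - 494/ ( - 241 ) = 2^1*13^1*19^1*241^(-1)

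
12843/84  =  4281/28 = 152.89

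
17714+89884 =107598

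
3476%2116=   1360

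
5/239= 5/239 = 0.02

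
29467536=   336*87701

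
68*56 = 3808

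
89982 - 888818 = -798836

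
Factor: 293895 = 3^3*5^1 *7^1*311^1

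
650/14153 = 650/14153= 0.05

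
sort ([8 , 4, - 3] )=[ - 3, 4,8]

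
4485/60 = 299/4=74.75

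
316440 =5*63288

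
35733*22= 786126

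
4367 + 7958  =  12325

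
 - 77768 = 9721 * (  -  8) 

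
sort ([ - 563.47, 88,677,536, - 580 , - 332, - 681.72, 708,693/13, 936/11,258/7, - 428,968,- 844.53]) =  [ - 844.53, - 681.72, - 580, - 563.47, - 428, - 332, 258/7,693/13,936/11, 88, 536 , 677, 708,968]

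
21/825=7/275 = 0.03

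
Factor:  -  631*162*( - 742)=75848724 = 2^2*3^4*7^1*53^1 * 631^1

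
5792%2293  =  1206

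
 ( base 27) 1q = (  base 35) 1I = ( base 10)53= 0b110101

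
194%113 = 81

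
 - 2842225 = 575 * ( -4943 )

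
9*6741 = 60669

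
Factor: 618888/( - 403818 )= -2^2*17^( - 1)*37^( - 1)*241^1 = - 964/629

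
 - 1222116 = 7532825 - 8754941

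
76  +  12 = 88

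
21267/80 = 265 + 67/80 = 265.84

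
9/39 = 3/13 =0.23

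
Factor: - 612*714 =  - 436968  =  -2^3*3^3*7^1 * 17^2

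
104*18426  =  1916304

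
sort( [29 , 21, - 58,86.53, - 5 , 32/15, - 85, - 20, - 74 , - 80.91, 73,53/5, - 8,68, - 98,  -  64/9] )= [- 98, - 85,  -  80.91, - 74, - 58, - 20, - 8, - 64/9, - 5,32/15,53/5, 21,29, 68, 73,86.53] 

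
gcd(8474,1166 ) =2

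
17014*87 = 1480218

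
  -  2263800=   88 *(-25725)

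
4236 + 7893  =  12129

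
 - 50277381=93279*( - 539 ) 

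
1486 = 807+679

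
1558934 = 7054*221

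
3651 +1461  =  5112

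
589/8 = 73  +  5/8 = 73.62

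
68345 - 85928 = - 17583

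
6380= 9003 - 2623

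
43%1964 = 43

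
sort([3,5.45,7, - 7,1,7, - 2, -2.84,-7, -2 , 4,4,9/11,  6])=[ - 7,-7, - 2.84,-2, - 2 , 9/11, 1,3 , 4,4, 5.45, 6,  7,7 ]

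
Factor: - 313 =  - 313^1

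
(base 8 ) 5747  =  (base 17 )A94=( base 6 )22035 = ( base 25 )4LM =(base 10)3047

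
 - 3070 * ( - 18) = 55260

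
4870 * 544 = 2649280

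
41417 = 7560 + 33857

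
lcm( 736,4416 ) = 4416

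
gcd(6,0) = 6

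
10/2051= 10/2051 = 0.00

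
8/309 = 8/309 = 0.03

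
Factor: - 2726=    - 2^1*29^1*47^1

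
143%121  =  22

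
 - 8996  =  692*(-13 ) 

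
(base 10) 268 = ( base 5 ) 2033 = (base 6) 1124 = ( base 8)414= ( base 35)7N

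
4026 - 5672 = -1646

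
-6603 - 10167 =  - 16770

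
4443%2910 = 1533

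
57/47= 1+10/47 = 1.21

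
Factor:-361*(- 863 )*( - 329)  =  -102497647= - 7^1*19^2*47^1 * 863^1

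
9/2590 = 9/2590 = 0.00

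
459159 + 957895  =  1417054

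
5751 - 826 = 4925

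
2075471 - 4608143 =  - 2532672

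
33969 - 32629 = 1340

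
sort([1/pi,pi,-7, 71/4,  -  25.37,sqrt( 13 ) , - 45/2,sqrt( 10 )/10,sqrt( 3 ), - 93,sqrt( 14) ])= [ - 93, - 25.37, - 45/2, - 7,sqrt( 10 ) /10, 1/pi,sqrt( 3),pi,sqrt( 13),sqrt( 14), 71/4]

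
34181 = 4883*7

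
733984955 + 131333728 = 865318683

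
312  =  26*12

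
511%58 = 47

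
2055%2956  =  2055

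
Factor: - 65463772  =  - 2^2*11^1 * 73^1*89^1*229^1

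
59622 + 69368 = 128990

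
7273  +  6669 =13942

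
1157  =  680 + 477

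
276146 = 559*494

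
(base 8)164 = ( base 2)1110100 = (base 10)116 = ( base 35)3b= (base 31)3n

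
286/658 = 143/329 = 0.43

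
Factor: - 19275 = -3^1*5^2* 257^1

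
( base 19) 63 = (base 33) 3i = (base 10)117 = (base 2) 1110101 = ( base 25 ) 4h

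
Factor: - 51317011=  - 51317011^1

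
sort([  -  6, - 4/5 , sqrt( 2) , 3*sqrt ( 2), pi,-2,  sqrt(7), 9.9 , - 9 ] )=[ - 9, - 6 , - 2, - 4/5, sqrt( 2),sqrt( 7 ),pi,3*sqrt(2),  9.9]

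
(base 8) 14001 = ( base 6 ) 44241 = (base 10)6145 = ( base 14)234D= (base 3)22102121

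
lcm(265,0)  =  0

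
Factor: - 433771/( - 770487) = 3^( - 1) * 13^1*61^1*79^ (  -  1) *547^1 * 3251^( - 1)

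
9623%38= 9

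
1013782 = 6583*154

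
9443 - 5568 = 3875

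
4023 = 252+3771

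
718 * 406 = 291508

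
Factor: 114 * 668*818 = 62292336 = 2^4 *3^1* 19^1*167^1*409^1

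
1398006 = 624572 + 773434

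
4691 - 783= 3908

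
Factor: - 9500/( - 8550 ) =10/9 = 2^1*3^( - 2 )*5^1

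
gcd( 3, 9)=3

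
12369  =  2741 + 9628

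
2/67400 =1/33700 = 0.00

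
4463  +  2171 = 6634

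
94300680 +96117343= 190418023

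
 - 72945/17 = -4291 + 2/17 = - 4290.88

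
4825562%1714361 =1396840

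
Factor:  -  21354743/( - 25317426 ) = 2^( - 1 ) * 3^( - 1 )*997^1*21419^1*4219571^( - 1)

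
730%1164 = 730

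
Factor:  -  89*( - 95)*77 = 5^1*7^1* 11^1*19^1*89^1 = 651035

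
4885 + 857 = 5742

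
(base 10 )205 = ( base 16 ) cd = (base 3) 21121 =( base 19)af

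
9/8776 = 9/8776 =0.00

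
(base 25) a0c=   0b1100001110110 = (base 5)200022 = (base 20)FD2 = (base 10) 6262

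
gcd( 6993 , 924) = 21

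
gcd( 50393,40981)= 1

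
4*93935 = 375740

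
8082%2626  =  204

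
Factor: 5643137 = 5643137^1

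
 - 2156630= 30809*( - 70)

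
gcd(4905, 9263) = 1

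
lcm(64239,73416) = 513912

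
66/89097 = 22/29699 = 0.00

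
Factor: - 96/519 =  - 32/173= -  2^5 *173^ ( - 1)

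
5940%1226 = 1036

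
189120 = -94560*( - 2 )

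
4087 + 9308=13395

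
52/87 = 52/87 = 0.60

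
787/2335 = 787/2335 = 0.34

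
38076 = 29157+8919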